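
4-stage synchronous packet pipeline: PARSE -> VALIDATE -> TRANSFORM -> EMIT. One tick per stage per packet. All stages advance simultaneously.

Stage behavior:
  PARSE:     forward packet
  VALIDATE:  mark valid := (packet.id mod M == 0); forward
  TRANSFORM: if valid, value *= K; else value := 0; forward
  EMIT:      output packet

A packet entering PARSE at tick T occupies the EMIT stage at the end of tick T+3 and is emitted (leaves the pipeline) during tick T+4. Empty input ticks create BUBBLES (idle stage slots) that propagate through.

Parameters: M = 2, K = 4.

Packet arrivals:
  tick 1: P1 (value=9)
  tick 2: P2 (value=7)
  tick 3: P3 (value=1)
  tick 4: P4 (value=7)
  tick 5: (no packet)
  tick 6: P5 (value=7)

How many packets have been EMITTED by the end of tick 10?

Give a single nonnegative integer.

Answer: 5

Derivation:
Tick 1: [PARSE:P1(v=9,ok=F), VALIDATE:-, TRANSFORM:-, EMIT:-] out:-; in:P1
Tick 2: [PARSE:P2(v=7,ok=F), VALIDATE:P1(v=9,ok=F), TRANSFORM:-, EMIT:-] out:-; in:P2
Tick 3: [PARSE:P3(v=1,ok=F), VALIDATE:P2(v=7,ok=T), TRANSFORM:P1(v=0,ok=F), EMIT:-] out:-; in:P3
Tick 4: [PARSE:P4(v=7,ok=F), VALIDATE:P3(v=1,ok=F), TRANSFORM:P2(v=28,ok=T), EMIT:P1(v=0,ok=F)] out:-; in:P4
Tick 5: [PARSE:-, VALIDATE:P4(v=7,ok=T), TRANSFORM:P3(v=0,ok=F), EMIT:P2(v=28,ok=T)] out:P1(v=0); in:-
Tick 6: [PARSE:P5(v=7,ok=F), VALIDATE:-, TRANSFORM:P4(v=28,ok=T), EMIT:P3(v=0,ok=F)] out:P2(v=28); in:P5
Tick 7: [PARSE:-, VALIDATE:P5(v=7,ok=F), TRANSFORM:-, EMIT:P4(v=28,ok=T)] out:P3(v=0); in:-
Tick 8: [PARSE:-, VALIDATE:-, TRANSFORM:P5(v=0,ok=F), EMIT:-] out:P4(v=28); in:-
Tick 9: [PARSE:-, VALIDATE:-, TRANSFORM:-, EMIT:P5(v=0,ok=F)] out:-; in:-
Tick 10: [PARSE:-, VALIDATE:-, TRANSFORM:-, EMIT:-] out:P5(v=0); in:-
Emitted by tick 10: ['P1', 'P2', 'P3', 'P4', 'P5']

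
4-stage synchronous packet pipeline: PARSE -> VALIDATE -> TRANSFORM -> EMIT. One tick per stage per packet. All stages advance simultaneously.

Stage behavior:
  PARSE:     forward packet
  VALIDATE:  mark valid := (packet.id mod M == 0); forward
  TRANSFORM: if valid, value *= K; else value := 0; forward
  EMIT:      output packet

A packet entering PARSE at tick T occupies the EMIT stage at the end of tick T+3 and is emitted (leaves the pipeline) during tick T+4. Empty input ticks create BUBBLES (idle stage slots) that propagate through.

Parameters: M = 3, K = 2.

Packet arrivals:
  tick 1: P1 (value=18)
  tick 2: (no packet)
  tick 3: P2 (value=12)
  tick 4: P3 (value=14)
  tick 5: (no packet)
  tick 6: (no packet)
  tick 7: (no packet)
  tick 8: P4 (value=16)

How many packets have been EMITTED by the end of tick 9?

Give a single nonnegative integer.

Tick 1: [PARSE:P1(v=18,ok=F), VALIDATE:-, TRANSFORM:-, EMIT:-] out:-; in:P1
Tick 2: [PARSE:-, VALIDATE:P1(v=18,ok=F), TRANSFORM:-, EMIT:-] out:-; in:-
Tick 3: [PARSE:P2(v=12,ok=F), VALIDATE:-, TRANSFORM:P1(v=0,ok=F), EMIT:-] out:-; in:P2
Tick 4: [PARSE:P3(v=14,ok=F), VALIDATE:P2(v=12,ok=F), TRANSFORM:-, EMIT:P1(v=0,ok=F)] out:-; in:P3
Tick 5: [PARSE:-, VALIDATE:P3(v=14,ok=T), TRANSFORM:P2(v=0,ok=F), EMIT:-] out:P1(v=0); in:-
Tick 6: [PARSE:-, VALIDATE:-, TRANSFORM:P3(v=28,ok=T), EMIT:P2(v=0,ok=F)] out:-; in:-
Tick 7: [PARSE:-, VALIDATE:-, TRANSFORM:-, EMIT:P3(v=28,ok=T)] out:P2(v=0); in:-
Tick 8: [PARSE:P4(v=16,ok=F), VALIDATE:-, TRANSFORM:-, EMIT:-] out:P3(v=28); in:P4
Tick 9: [PARSE:-, VALIDATE:P4(v=16,ok=F), TRANSFORM:-, EMIT:-] out:-; in:-
Emitted by tick 9: ['P1', 'P2', 'P3']

Answer: 3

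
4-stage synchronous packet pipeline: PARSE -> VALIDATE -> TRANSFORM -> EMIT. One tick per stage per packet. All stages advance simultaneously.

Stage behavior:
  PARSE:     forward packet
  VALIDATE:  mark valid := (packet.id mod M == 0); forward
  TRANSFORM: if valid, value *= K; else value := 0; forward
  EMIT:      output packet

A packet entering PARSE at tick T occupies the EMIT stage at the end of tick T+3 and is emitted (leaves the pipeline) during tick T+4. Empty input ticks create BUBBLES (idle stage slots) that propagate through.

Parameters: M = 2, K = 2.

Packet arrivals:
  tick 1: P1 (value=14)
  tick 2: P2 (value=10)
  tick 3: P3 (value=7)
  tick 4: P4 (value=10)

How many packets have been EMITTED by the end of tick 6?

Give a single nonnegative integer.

Tick 1: [PARSE:P1(v=14,ok=F), VALIDATE:-, TRANSFORM:-, EMIT:-] out:-; in:P1
Tick 2: [PARSE:P2(v=10,ok=F), VALIDATE:P1(v=14,ok=F), TRANSFORM:-, EMIT:-] out:-; in:P2
Tick 3: [PARSE:P3(v=7,ok=F), VALIDATE:P2(v=10,ok=T), TRANSFORM:P1(v=0,ok=F), EMIT:-] out:-; in:P3
Tick 4: [PARSE:P4(v=10,ok=F), VALIDATE:P3(v=7,ok=F), TRANSFORM:P2(v=20,ok=T), EMIT:P1(v=0,ok=F)] out:-; in:P4
Tick 5: [PARSE:-, VALIDATE:P4(v=10,ok=T), TRANSFORM:P3(v=0,ok=F), EMIT:P2(v=20,ok=T)] out:P1(v=0); in:-
Tick 6: [PARSE:-, VALIDATE:-, TRANSFORM:P4(v=20,ok=T), EMIT:P3(v=0,ok=F)] out:P2(v=20); in:-
Emitted by tick 6: ['P1', 'P2']

Answer: 2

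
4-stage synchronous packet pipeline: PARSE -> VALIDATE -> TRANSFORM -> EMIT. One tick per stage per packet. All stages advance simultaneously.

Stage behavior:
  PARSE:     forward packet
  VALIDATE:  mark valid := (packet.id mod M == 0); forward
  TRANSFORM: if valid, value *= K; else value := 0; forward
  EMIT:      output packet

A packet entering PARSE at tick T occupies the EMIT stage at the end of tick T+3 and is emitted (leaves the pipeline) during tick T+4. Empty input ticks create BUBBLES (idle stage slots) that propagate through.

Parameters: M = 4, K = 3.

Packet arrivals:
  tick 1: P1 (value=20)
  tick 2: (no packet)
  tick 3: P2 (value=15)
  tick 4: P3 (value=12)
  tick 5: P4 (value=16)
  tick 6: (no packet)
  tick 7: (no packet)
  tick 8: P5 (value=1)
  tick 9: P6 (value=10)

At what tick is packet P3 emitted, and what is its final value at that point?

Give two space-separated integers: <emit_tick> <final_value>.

Tick 1: [PARSE:P1(v=20,ok=F), VALIDATE:-, TRANSFORM:-, EMIT:-] out:-; in:P1
Tick 2: [PARSE:-, VALIDATE:P1(v=20,ok=F), TRANSFORM:-, EMIT:-] out:-; in:-
Tick 3: [PARSE:P2(v=15,ok=F), VALIDATE:-, TRANSFORM:P1(v=0,ok=F), EMIT:-] out:-; in:P2
Tick 4: [PARSE:P3(v=12,ok=F), VALIDATE:P2(v=15,ok=F), TRANSFORM:-, EMIT:P1(v=0,ok=F)] out:-; in:P3
Tick 5: [PARSE:P4(v=16,ok=F), VALIDATE:P3(v=12,ok=F), TRANSFORM:P2(v=0,ok=F), EMIT:-] out:P1(v=0); in:P4
Tick 6: [PARSE:-, VALIDATE:P4(v=16,ok=T), TRANSFORM:P3(v=0,ok=F), EMIT:P2(v=0,ok=F)] out:-; in:-
Tick 7: [PARSE:-, VALIDATE:-, TRANSFORM:P4(v=48,ok=T), EMIT:P3(v=0,ok=F)] out:P2(v=0); in:-
Tick 8: [PARSE:P5(v=1,ok=F), VALIDATE:-, TRANSFORM:-, EMIT:P4(v=48,ok=T)] out:P3(v=0); in:P5
Tick 9: [PARSE:P6(v=10,ok=F), VALIDATE:P5(v=1,ok=F), TRANSFORM:-, EMIT:-] out:P4(v=48); in:P6
Tick 10: [PARSE:-, VALIDATE:P6(v=10,ok=F), TRANSFORM:P5(v=0,ok=F), EMIT:-] out:-; in:-
Tick 11: [PARSE:-, VALIDATE:-, TRANSFORM:P6(v=0,ok=F), EMIT:P5(v=0,ok=F)] out:-; in:-
Tick 12: [PARSE:-, VALIDATE:-, TRANSFORM:-, EMIT:P6(v=0,ok=F)] out:P5(v=0); in:-
Tick 13: [PARSE:-, VALIDATE:-, TRANSFORM:-, EMIT:-] out:P6(v=0); in:-
P3: arrives tick 4, valid=False (id=3, id%4=3), emit tick 8, final value 0

Answer: 8 0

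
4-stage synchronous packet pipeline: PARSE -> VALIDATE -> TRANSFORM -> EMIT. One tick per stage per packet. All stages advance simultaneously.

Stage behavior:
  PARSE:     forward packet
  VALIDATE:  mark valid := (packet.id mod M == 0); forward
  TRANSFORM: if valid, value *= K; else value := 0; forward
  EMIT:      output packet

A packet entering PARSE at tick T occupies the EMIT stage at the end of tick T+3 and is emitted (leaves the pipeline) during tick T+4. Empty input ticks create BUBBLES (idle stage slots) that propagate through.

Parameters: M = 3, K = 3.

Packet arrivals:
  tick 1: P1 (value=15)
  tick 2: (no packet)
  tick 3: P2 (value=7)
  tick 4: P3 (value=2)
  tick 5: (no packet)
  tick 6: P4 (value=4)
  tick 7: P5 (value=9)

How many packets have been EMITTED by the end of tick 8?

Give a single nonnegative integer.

Answer: 3

Derivation:
Tick 1: [PARSE:P1(v=15,ok=F), VALIDATE:-, TRANSFORM:-, EMIT:-] out:-; in:P1
Tick 2: [PARSE:-, VALIDATE:P1(v=15,ok=F), TRANSFORM:-, EMIT:-] out:-; in:-
Tick 3: [PARSE:P2(v=7,ok=F), VALIDATE:-, TRANSFORM:P1(v=0,ok=F), EMIT:-] out:-; in:P2
Tick 4: [PARSE:P3(v=2,ok=F), VALIDATE:P2(v=7,ok=F), TRANSFORM:-, EMIT:P1(v=0,ok=F)] out:-; in:P3
Tick 5: [PARSE:-, VALIDATE:P3(v=2,ok=T), TRANSFORM:P2(v=0,ok=F), EMIT:-] out:P1(v=0); in:-
Tick 6: [PARSE:P4(v=4,ok=F), VALIDATE:-, TRANSFORM:P3(v=6,ok=T), EMIT:P2(v=0,ok=F)] out:-; in:P4
Tick 7: [PARSE:P5(v=9,ok=F), VALIDATE:P4(v=4,ok=F), TRANSFORM:-, EMIT:P3(v=6,ok=T)] out:P2(v=0); in:P5
Tick 8: [PARSE:-, VALIDATE:P5(v=9,ok=F), TRANSFORM:P4(v=0,ok=F), EMIT:-] out:P3(v=6); in:-
Emitted by tick 8: ['P1', 'P2', 'P3']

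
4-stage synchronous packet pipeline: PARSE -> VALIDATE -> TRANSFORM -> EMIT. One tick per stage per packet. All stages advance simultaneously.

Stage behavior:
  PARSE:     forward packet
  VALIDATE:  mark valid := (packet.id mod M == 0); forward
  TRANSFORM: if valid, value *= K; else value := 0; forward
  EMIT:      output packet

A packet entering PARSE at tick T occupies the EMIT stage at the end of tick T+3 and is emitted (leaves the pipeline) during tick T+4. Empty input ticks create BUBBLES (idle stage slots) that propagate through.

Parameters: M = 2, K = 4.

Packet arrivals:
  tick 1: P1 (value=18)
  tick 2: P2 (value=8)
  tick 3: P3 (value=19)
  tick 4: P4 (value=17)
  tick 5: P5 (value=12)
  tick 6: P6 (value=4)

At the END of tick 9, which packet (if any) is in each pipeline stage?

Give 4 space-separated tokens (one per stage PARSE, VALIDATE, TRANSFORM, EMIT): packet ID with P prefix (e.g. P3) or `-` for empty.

Tick 1: [PARSE:P1(v=18,ok=F), VALIDATE:-, TRANSFORM:-, EMIT:-] out:-; in:P1
Tick 2: [PARSE:P2(v=8,ok=F), VALIDATE:P1(v=18,ok=F), TRANSFORM:-, EMIT:-] out:-; in:P2
Tick 3: [PARSE:P3(v=19,ok=F), VALIDATE:P2(v=8,ok=T), TRANSFORM:P1(v=0,ok=F), EMIT:-] out:-; in:P3
Tick 4: [PARSE:P4(v=17,ok=F), VALIDATE:P3(v=19,ok=F), TRANSFORM:P2(v=32,ok=T), EMIT:P1(v=0,ok=F)] out:-; in:P4
Tick 5: [PARSE:P5(v=12,ok=F), VALIDATE:P4(v=17,ok=T), TRANSFORM:P3(v=0,ok=F), EMIT:P2(v=32,ok=T)] out:P1(v=0); in:P5
Tick 6: [PARSE:P6(v=4,ok=F), VALIDATE:P5(v=12,ok=F), TRANSFORM:P4(v=68,ok=T), EMIT:P3(v=0,ok=F)] out:P2(v=32); in:P6
Tick 7: [PARSE:-, VALIDATE:P6(v=4,ok=T), TRANSFORM:P5(v=0,ok=F), EMIT:P4(v=68,ok=T)] out:P3(v=0); in:-
Tick 8: [PARSE:-, VALIDATE:-, TRANSFORM:P6(v=16,ok=T), EMIT:P5(v=0,ok=F)] out:P4(v=68); in:-
Tick 9: [PARSE:-, VALIDATE:-, TRANSFORM:-, EMIT:P6(v=16,ok=T)] out:P5(v=0); in:-
At end of tick 9: ['-', '-', '-', 'P6']

Answer: - - - P6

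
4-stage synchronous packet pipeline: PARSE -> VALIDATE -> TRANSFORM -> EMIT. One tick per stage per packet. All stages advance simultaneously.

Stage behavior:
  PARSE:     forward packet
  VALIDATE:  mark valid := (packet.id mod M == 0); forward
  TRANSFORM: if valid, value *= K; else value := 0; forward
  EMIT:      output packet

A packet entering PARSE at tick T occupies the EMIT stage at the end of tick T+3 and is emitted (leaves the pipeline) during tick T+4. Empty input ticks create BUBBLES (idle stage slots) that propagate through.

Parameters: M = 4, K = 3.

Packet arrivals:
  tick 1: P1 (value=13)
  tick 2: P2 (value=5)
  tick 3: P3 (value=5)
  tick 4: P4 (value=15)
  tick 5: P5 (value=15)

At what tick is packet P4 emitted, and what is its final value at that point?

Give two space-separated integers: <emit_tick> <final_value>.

Tick 1: [PARSE:P1(v=13,ok=F), VALIDATE:-, TRANSFORM:-, EMIT:-] out:-; in:P1
Tick 2: [PARSE:P2(v=5,ok=F), VALIDATE:P1(v=13,ok=F), TRANSFORM:-, EMIT:-] out:-; in:P2
Tick 3: [PARSE:P3(v=5,ok=F), VALIDATE:P2(v=5,ok=F), TRANSFORM:P1(v=0,ok=F), EMIT:-] out:-; in:P3
Tick 4: [PARSE:P4(v=15,ok=F), VALIDATE:P3(v=5,ok=F), TRANSFORM:P2(v=0,ok=F), EMIT:P1(v=0,ok=F)] out:-; in:P4
Tick 5: [PARSE:P5(v=15,ok=F), VALIDATE:P4(v=15,ok=T), TRANSFORM:P3(v=0,ok=F), EMIT:P2(v=0,ok=F)] out:P1(v=0); in:P5
Tick 6: [PARSE:-, VALIDATE:P5(v=15,ok=F), TRANSFORM:P4(v=45,ok=T), EMIT:P3(v=0,ok=F)] out:P2(v=0); in:-
Tick 7: [PARSE:-, VALIDATE:-, TRANSFORM:P5(v=0,ok=F), EMIT:P4(v=45,ok=T)] out:P3(v=0); in:-
Tick 8: [PARSE:-, VALIDATE:-, TRANSFORM:-, EMIT:P5(v=0,ok=F)] out:P4(v=45); in:-
Tick 9: [PARSE:-, VALIDATE:-, TRANSFORM:-, EMIT:-] out:P5(v=0); in:-
P4: arrives tick 4, valid=True (id=4, id%4=0), emit tick 8, final value 45

Answer: 8 45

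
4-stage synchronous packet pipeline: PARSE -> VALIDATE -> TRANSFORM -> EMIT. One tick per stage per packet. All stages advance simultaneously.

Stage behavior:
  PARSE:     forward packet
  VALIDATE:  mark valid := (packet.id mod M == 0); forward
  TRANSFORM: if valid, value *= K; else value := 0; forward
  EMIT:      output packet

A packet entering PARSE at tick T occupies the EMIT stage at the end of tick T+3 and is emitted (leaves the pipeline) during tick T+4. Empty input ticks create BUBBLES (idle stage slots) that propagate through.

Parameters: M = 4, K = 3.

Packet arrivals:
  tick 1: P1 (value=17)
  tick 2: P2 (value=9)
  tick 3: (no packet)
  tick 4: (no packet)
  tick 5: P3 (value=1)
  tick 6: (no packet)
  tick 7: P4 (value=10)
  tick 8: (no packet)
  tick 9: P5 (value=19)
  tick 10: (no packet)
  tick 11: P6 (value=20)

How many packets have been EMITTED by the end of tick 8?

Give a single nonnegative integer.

Tick 1: [PARSE:P1(v=17,ok=F), VALIDATE:-, TRANSFORM:-, EMIT:-] out:-; in:P1
Tick 2: [PARSE:P2(v=9,ok=F), VALIDATE:P1(v=17,ok=F), TRANSFORM:-, EMIT:-] out:-; in:P2
Tick 3: [PARSE:-, VALIDATE:P2(v=9,ok=F), TRANSFORM:P1(v=0,ok=F), EMIT:-] out:-; in:-
Tick 4: [PARSE:-, VALIDATE:-, TRANSFORM:P2(v=0,ok=F), EMIT:P1(v=0,ok=F)] out:-; in:-
Tick 5: [PARSE:P3(v=1,ok=F), VALIDATE:-, TRANSFORM:-, EMIT:P2(v=0,ok=F)] out:P1(v=0); in:P3
Tick 6: [PARSE:-, VALIDATE:P3(v=1,ok=F), TRANSFORM:-, EMIT:-] out:P2(v=0); in:-
Tick 7: [PARSE:P4(v=10,ok=F), VALIDATE:-, TRANSFORM:P3(v=0,ok=F), EMIT:-] out:-; in:P4
Tick 8: [PARSE:-, VALIDATE:P4(v=10,ok=T), TRANSFORM:-, EMIT:P3(v=0,ok=F)] out:-; in:-
Emitted by tick 8: ['P1', 'P2']

Answer: 2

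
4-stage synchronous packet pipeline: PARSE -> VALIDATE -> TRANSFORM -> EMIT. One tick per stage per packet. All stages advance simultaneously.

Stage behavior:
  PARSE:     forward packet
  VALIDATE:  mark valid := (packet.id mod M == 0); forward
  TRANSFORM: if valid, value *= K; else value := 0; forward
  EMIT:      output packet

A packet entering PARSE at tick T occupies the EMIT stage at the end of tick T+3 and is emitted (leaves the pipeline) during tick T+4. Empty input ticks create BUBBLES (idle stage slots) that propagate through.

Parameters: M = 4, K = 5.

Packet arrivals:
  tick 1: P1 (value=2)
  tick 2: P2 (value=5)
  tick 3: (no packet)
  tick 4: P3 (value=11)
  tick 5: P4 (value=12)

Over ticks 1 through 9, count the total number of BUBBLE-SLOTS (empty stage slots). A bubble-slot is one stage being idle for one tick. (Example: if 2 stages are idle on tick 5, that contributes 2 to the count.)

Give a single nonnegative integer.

Tick 1: [PARSE:P1(v=2,ok=F), VALIDATE:-, TRANSFORM:-, EMIT:-] out:-; bubbles=3
Tick 2: [PARSE:P2(v=5,ok=F), VALIDATE:P1(v=2,ok=F), TRANSFORM:-, EMIT:-] out:-; bubbles=2
Tick 3: [PARSE:-, VALIDATE:P2(v=5,ok=F), TRANSFORM:P1(v=0,ok=F), EMIT:-] out:-; bubbles=2
Tick 4: [PARSE:P3(v=11,ok=F), VALIDATE:-, TRANSFORM:P2(v=0,ok=F), EMIT:P1(v=0,ok=F)] out:-; bubbles=1
Tick 5: [PARSE:P4(v=12,ok=F), VALIDATE:P3(v=11,ok=F), TRANSFORM:-, EMIT:P2(v=0,ok=F)] out:P1(v=0); bubbles=1
Tick 6: [PARSE:-, VALIDATE:P4(v=12,ok=T), TRANSFORM:P3(v=0,ok=F), EMIT:-] out:P2(v=0); bubbles=2
Tick 7: [PARSE:-, VALIDATE:-, TRANSFORM:P4(v=60,ok=T), EMIT:P3(v=0,ok=F)] out:-; bubbles=2
Tick 8: [PARSE:-, VALIDATE:-, TRANSFORM:-, EMIT:P4(v=60,ok=T)] out:P3(v=0); bubbles=3
Tick 9: [PARSE:-, VALIDATE:-, TRANSFORM:-, EMIT:-] out:P4(v=60); bubbles=4
Total bubble-slots: 20

Answer: 20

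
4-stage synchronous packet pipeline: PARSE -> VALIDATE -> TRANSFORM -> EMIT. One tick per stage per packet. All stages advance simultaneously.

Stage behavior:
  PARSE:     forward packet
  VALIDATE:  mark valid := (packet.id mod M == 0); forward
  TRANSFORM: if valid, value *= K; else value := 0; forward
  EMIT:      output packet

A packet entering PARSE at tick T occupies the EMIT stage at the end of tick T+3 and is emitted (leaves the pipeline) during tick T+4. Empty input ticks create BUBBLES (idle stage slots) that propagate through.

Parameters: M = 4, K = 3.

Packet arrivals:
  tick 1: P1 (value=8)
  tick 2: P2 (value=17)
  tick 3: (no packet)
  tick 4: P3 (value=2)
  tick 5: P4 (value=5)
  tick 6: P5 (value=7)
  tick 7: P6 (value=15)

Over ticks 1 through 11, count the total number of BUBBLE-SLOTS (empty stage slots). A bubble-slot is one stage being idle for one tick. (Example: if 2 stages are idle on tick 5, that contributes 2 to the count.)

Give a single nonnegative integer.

Tick 1: [PARSE:P1(v=8,ok=F), VALIDATE:-, TRANSFORM:-, EMIT:-] out:-; bubbles=3
Tick 2: [PARSE:P2(v=17,ok=F), VALIDATE:P1(v=8,ok=F), TRANSFORM:-, EMIT:-] out:-; bubbles=2
Tick 3: [PARSE:-, VALIDATE:P2(v=17,ok=F), TRANSFORM:P1(v=0,ok=F), EMIT:-] out:-; bubbles=2
Tick 4: [PARSE:P3(v=2,ok=F), VALIDATE:-, TRANSFORM:P2(v=0,ok=F), EMIT:P1(v=0,ok=F)] out:-; bubbles=1
Tick 5: [PARSE:P4(v=5,ok=F), VALIDATE:P3(v=2,ok=F), TRANSFORM:-, EMIT:P2(v=0,ok=F)] out:P1(v=0); bubbles=1
Tick 6: [PARSE:P5(v=7,ok=F), VALIDATE:P4(v=5,ok=T), TRANSFORM:P3(v=0,ok=F), EMIT:-] out:P2(v=0); bubbles=1
Tick 7: [PARSE:P6(v=15,ok=F), VALIDATE:P5(v=7,ok=F), TRANSFORM:P4(v=15,ok=T), EMIT:P3(v=0,ok=F)] out:-; bubbles=0
Tick 8: [PARSE:-, VALIDATE:P6(v=15,ok=F), TRANSFORM:P5(v=0,ok=F), EMIT:P4(v=15,ok=T)] out:P3(v=0); bubbles=1
Tick 9: [PARSE:-, VALIDATE:-, TRANSFORM:P6(v=0,ok=F), EMIT:P5(v=0,ok=F)] out:P4(v=15); bubbles=2
Tick 10: [PARSE:-, VALIDATE:-, TRANSFORM:-, EMIT:P6(v=0,ok=F)] out:P5(v=0); bubbles=3
Tick 11: [PARSE:-, VALIDATE:-, TRANSFORM:-, EMIT:-] out:P6(v=0); bubbles=4
Total bubble-slots: 20

Answer: 20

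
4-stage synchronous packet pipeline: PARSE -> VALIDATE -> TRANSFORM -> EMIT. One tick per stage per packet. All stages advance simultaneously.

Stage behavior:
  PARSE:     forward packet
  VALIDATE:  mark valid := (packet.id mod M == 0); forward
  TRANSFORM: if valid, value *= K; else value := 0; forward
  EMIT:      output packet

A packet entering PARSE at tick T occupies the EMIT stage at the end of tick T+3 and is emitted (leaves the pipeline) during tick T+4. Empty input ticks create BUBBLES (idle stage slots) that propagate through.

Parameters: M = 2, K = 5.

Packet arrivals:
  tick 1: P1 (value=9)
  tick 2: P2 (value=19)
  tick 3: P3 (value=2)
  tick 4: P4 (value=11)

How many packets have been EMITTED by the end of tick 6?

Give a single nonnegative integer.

Answer: 2

Derivation:
Tick 1: [PARSE:P1(v=9,ok=F), VALIDATE:-, TRANSFORM:-, EMIT:-] out:-; in:P1
Tick 2: [PARSE:P2(v=19,ok=F), VALIDATE:P1(v=9,ok=F), TRANSFORM:-, EMIT:-] out:-; in:P2
Tick 3: [PARSE:P3(v=2,ok=F), VALIDATE:P2(v=19,ok=T), TRANSFORM:P1(v=0,ok=F), EMIT:-] out:-; in:P3
Tick 4: [PARSE:P4(v=11,ok=F), VALIDATE:P3(v=2,ok=F), TRANSFORM:P2(v=95,ok=T), EMIT:P1(v=0,ok=F)] out:-; in:P4
Tick 5: [PARSE:-, VALIDATE:P4(v=11,ok=T), TRANSFORM:P3(v=0,ok=F), EMIT:P2(v=95,ok=T)] out:P1(v=0); in:-
Tick 6: [PARSE:-, VALIDATE:-, TRANSFORM:P4(v=55,ok=T), EMIT:P3(v=0,ok=F)] out:P2(v=95); in:-
Emitted by tick 6: ['P1', 'P2']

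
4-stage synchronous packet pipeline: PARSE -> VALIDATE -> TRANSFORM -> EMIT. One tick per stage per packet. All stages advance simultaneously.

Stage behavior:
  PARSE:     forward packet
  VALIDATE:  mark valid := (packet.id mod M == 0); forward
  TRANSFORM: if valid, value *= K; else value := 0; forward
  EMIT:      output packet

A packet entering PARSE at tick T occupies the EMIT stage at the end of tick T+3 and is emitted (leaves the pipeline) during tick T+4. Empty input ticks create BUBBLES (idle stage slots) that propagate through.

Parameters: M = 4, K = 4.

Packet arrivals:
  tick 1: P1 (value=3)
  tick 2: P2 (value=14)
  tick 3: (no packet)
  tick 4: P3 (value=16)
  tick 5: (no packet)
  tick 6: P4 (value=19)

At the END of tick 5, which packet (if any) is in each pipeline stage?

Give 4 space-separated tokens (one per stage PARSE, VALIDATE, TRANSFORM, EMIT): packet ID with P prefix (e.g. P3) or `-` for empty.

Answer: - P3 - P2

Derivation:
Tick 1: [PARSE:P1(v=3,ok=F), VALIDATE:-, TRANSFORM:-, EMIT:-] out:-; in:P1
Tick 2: [PARSE:P2(v=14,ok=F), VALIDATE:P1(v=3,ok=F), TRANSFORM:-, EMIT:-] out:-; in:P2
Tick 3: [PARSE:-, VALIDATE:P2(v=14,ok=F), TRANSFORM:P1(v=0,ok=F), EMIT:-] out:-; in:-
Tick 4: [PARSE:P3(v=16,ok=F), VALIDATE:-, TRANSFORM:P2(v=0,ok=F), EMIT:P1(v=0,ok=F)] out:-; in:P3
Tick 5: [PARSE:-, VALIDATE:P3(v=16,ok=F), TRANSFORM:-, EMIT:P2(v=0,ok=F)] out:P1(v=0); in:-
At end of tick 5: ['-', 'P3', '-', 'P2']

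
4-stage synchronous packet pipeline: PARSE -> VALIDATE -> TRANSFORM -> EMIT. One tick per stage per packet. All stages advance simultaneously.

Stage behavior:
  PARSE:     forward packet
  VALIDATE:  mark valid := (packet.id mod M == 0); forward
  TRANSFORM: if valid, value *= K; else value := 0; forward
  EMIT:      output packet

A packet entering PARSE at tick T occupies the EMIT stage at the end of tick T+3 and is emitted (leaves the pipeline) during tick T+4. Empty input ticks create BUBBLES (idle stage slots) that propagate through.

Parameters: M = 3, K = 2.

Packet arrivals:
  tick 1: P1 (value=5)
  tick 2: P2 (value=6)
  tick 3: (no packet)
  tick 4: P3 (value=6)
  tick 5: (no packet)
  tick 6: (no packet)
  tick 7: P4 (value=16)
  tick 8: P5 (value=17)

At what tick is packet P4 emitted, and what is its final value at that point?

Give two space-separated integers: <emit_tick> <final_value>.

Tick 1: [PARSE:P1(v=5,ok=F), VALIDATE:-, TRANSFORM:-, EMIT:-] out:-; in:P1
Tick 2: [PARSE:P2(v=6,ok=F), VALIDATE:P1(v=5,ok=F), TRANSFORM:-, EMIT:-] out:-; in:P2
Tick 3: [PARSE:-, VALIDATE:P2(v=6,ok=F), TRANSFORM:P1(v=0,ok=F), EMIT:-] out:-; in:-
Tick 4: [PARSE:P3(v=6,ok=F), VALIDATE:-, TRANSFORM:P2(v=0,ok=F), EMIT:P1(v=0,ok=F)] out:-; in:P3
Tick 5: [PARSE:-, VALIDATE:P3(v=6,ok=T), TRANSFORM:-, EMIT:P2(v=0,ok=F)] out:P1(v=0); in:-
Tick 6: [PARSE:-, VALIDATE:-, TRANSFORM:P3(v=12,ok=T), EMIT:-] out:P2(v=0); in:-
Tick 7: [PARSE:P4(v=16,ok=F), VALIDATE:-, TRANSFORM:-, EMIT:P3(v=12,ok=T)] out:-; in:P4
Tick 8: [PARSE:P5(v=17,ok=F), VALIDATE:P4(v=16,ok=F), TRANSFORM:-, EMIT:-] out:P3(v=12); in:P5
Tick 9: [PARSE:-, VALIDATE:P5(v=17,ok=F), TRANSFORM:P4(v=0,ok=F), EMIT:-] out:-; in:-
Tick 10: [PARSE:-, VALIDATE:-, TRANSFORM:P5(v=0,ok=F), EMIT:P4(v=0,ok=F)] out:-; in:-
Tick 11: [PARSE:-, VALIDATE:-, TRANSFORM:-, EMIT:P5(v=0,ok=F)] out:P4(v=0); in:-
Tick 12: [PARSE:-, VALIDATE:-, TRANSFORM:-, EMIT:-] out:P5(v=0); in:-
P4: arrives tick 7, valid=False (id=4, id%3=1), emit tick 11, final value 0

Answer: 11 0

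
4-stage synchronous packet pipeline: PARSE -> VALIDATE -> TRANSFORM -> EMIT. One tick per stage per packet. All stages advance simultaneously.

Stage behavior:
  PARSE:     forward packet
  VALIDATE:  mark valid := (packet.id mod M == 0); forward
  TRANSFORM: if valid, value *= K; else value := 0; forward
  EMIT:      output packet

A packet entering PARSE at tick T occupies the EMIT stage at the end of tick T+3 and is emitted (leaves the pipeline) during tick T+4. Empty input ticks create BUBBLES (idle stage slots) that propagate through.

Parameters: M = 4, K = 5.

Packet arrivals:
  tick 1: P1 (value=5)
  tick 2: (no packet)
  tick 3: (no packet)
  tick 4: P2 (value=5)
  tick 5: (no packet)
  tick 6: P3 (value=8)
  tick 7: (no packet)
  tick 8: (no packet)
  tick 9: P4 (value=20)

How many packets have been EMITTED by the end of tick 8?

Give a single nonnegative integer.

Answer: 2

Derivation:
Tick 1: [PARSE:P1(v=5,ok=F), VALIDATE:-, TRANSFORM:-, EMIT:-] out:-; in:P1
Tick 2: [PARSE:-, VALIDATE:P1(v=5,ok=F), TRANSFORM:-, EMIT:-] out:-; in:-
Tick 3: [PARSE:-, VALIDATE:-, TRANSFORM:P1(v=0,ok=F), EMIT:-] out:-; in:-
Tick 4: [PARSE:P2(v=5,ok=F), VALIDATE:-, TRANSFORM:-, EMIT:P1(v=0,ok=F)] out:-; in:P2
Tick 5: [PARSE:-, VALIDATE:P2(v=5,ok=F), TRANSFORM:-, EMIT:-] out:P1(v=0); in:-
Tick 6: [PARSE:P3(v=8,ok=F), VALIDATE:-, TRANSFORM:P2(v=0,ok=F), EMIT:-] out:-; in:P3
Tick 7: [PARSE:-, VALIDATE:P3(v=8,ok=F), TRANSFORM:-, EMIT:P2(v=0,ok=F)] out:-; in:-
Tick 8: [PARSE:-, VALIDATE:-, TRANSFORM:P3(v=0,ok=F), EMIT:-] out:P2(v=0); in:-
Emitted by tick 8: ['P1', 'P2']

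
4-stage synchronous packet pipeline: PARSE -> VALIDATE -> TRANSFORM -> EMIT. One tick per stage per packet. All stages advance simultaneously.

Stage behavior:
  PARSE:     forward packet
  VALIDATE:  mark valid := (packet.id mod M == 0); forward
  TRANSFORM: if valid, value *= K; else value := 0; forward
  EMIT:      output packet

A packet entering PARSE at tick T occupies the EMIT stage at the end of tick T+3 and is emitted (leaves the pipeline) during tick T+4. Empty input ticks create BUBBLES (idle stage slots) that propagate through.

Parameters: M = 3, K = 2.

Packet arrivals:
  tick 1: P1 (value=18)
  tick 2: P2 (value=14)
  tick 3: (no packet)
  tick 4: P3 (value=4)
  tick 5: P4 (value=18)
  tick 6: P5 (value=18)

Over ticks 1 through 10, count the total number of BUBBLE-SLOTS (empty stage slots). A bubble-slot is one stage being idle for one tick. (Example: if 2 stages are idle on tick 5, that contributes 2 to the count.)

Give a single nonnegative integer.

Answer: 20

Derivation:
Tick 1: [PARSE:P1(v=18,ok=F), VALIDATE:-, TRANSFORM:-, EMIT:-] out:-; bubbles=3
Tick 2: [PARSE:P2(v=14,ok=F), VALIDATE:P1(v=18,ok=F), TRANSFORM:-, EMIT:-] out:-; bubbles=2
Tick 3: [PARSE:-, VALIDATE:P2(v=14,ok=F), TRANSFORM:P1(v=0,ok=F), EMIT:-] out:-; bubbles=2
Tick 4: [PARSE:P3(v=4,ok=F), VALIDATE:-, TRANSFORM:P2(v=0,ok=F), EMIT:P1(v=0,ok=F)] out:-; bubbles=1
Tick 5: [PARSE:P4(v=18,ok=F), VALIDATE:P3(v=4,ok=T), TRANSFORM:-, EMIT:P2(v=0,ok=F)] out:P1(v=0); bubbles=1
Tick 6: [PARSE:P5(v=18,ok=F), VALIDATE:P4(v=18,ok=F), TRANSFORM:P3(v=8,ok=T), EMIT:-] out:P2(v=0); bubbles=1
Tick 7: [PARSE:-, VALIDATE:P5(v=18,ok=F), TRANSFORM:P4(v=0,ok=F), EMIT:P3(v=8,ok=T)] out:-; bubbles=1
Tick 8: [PARSE:-, VALIDATE:-, TRANSFORM:P5(v=0,ok=F), EMIT:P4(v=0,ok=F)] out:P3(v=8); bubbles=2
Tick 9: [PARSE:-, VALIDATE:-, TRANSFORM:-, EMIT:P5(v=0,ok=F)] out:P4(v=0); bubbles=3
Tick 10: [PARSE:-, VALIDATE:-, TRANSFORM:-, EMIT:-] out:P5(v=0); bubbles=4
Total bubble-slots: 20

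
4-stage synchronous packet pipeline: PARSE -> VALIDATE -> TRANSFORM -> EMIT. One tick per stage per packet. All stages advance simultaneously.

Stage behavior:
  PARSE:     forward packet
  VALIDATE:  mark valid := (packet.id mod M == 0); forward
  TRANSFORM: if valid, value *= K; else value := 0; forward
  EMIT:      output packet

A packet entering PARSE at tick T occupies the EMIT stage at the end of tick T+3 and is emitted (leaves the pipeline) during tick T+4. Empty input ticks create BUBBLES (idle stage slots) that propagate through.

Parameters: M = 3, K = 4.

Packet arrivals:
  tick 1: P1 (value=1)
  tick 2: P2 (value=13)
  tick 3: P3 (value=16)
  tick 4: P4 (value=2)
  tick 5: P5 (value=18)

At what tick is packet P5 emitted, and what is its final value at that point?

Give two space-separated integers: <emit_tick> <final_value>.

Tick 1: [PARSE:P1(v=1,ok=F), VALIDATE:-, TRANSFORM:-, EMIT:-] out:-; in:P1
Tick 2: [PARSE:P2(v=13,ok=F), VALIDATE:P1(v=1,ok=F), TRANSFORM:-, EMIT:-] out:-; in:P2
Tick 3: [PARSE:P3(v=16,ok=F), VALIDATE:P2(v=13,ok=F), TRANSFORM:P1(v=0,ok=F), EMIT:-] out:-; in:P3
Tick 4: [PARSE:P4(v=2,ok=F), VALIDATE:P3(v=16,ok=T), TRANSFORM:P2(v=0,ok=F), EMIT:P1(v=0,ok=F)] out:-; in:P4
Tick 5: [PARSE:P5(v=18,ok=F), VALIDATE:P4(v=2,ok=F), TRANSFORM:P3(v=64,ok=T), EMIT:P2(v=0,ok=F)] out:P1(v=0); in:P5
Tick 6: [PARSE:-, VALIDATE:P5(v=18,ok=F), TRANSFORM:P4(v=0,ok=F), EMIT:P3(v=64,ok=T)] out:P2(v=0); in:-
Tick 7: [PARSE:-, VALIDATE:-, TRANSFORM:P5(v=0,ok=F), EMIT:P4(v=0,ok=F)] out:P3(v=64); in:-
Tick 8: [PARSE:-, VALIDATE:-, TRANSFORM:-, EMIT:P5(v=0,ok=F)] out:P4(v=0); in:-
Tick 9: [PARSE:-, VALIDATE:-, TRANSFORM:-, EMIT:-] out:P5(v=0); in:-
P5: arrives tick 5, valid=False (id=5, id%3=2), emit tick 9, final value 0

Answer: 9 0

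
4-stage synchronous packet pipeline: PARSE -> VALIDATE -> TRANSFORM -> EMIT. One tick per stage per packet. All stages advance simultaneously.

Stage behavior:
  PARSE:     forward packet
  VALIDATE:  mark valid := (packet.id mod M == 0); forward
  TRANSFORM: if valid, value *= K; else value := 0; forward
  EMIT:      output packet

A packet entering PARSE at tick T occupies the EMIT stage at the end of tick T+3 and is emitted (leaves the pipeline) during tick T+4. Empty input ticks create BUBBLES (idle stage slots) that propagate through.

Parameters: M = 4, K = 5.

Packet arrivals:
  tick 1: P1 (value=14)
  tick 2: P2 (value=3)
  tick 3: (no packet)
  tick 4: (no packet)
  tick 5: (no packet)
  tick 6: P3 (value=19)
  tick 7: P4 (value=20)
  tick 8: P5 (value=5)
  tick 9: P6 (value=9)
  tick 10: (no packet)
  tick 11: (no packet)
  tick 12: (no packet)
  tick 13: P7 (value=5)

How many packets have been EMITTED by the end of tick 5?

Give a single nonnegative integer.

Answer: 1

Derivation:
Tick 1: [PARSE:P1(v=14,ok=F), VALIDATE:-, TRANSFORM:-, EMIT:-] out:-; in:P1
Tick 2: [PARSE:P2(v=3,ok=F), VALIDATE:P1(v=14,ok=F), TRANSFORM:-, EMIT:-] out:-; in:P2
Tick 3: [PARSE:-, VALIDATE:P2(v=3,ok=F), TRANSFORM:P1(v=0,ok=F), EMIT:-] out:-; in:-
Tick 4: [PARSE:-, VALIDATE:-, TRANSFORM:P2(v=0,ok=F), EMIT:P1(v=0,ok=F)] out:-; in:-
Tick 5: [PARSE:-, VALIDATE:-, TRANSFORM:-, EMIT:P2(v=0,ok=F)] out:P1(v=0); in:-
Emitted by tick 5: ['P1']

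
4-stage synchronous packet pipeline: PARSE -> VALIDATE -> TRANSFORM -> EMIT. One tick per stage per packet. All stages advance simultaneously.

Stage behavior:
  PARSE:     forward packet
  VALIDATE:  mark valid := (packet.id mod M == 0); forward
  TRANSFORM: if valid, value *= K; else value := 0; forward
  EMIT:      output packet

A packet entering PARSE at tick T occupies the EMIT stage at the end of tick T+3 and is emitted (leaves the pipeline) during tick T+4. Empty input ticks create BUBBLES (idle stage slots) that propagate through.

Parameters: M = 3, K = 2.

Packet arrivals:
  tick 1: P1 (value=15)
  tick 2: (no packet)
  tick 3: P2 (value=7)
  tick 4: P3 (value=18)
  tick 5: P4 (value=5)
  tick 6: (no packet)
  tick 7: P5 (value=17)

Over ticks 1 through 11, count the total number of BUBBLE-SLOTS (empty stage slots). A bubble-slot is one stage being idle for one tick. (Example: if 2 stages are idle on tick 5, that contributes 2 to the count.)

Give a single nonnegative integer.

Answer: 24

Derivation:
Tick 1: [PARSE:P1(v=15,ok=F), VALIDATE:-, TRANSFORM:-, EMIT:-] out:-; bubbles=3
Tick 2: [PARSE:-, VALIDATE:P1(v=15,ok=F), TRANSFORM:-, EMIT:-] out:-; bubbles=3
Tick 3: [PARSE:P2(v=7,ok=F), VALIDATE:-, TRANSFORM:P1(v=0,ok=F), EMIT:-] out:-; bubbles=2
Tick 4: [PARSE:P3(v=18,ok=F), VALIDATE:P2(v=7,ok=F), TRANSFORM:-, EMIT:P1(v=0,ok=F)] out:-; bubbles=1
Tick 5: [PARSE:P4(v=5,ok=F), VALIDATE:P3(v=18,ok=T), TRANSFORM:P2(v=0,ok=F), EMIT:-] out:P1(v=0); bubbles=1
Tick 6: [PARSE:-, VALIDATE:P4(v=5,ok=F), TRANSFORM:P3(v=36,ok=T), EMIT:P2(v=0,ok=F)] out:-; bubbles=1
Tick 7: [PARSE:P5(v=17,ok=F), VALIDATE:-, TRANSFORM:P4(v=0,ok=F), EMIT:P3(v=36,ok=T)] out:P2(v=0); bubbles=1
Tick 8: [PARSE:-, VALIDATE:P5(v=17,ok=F), TRANSFORM:-, EMIT:P4(v=0,ok=F)] out:P3(v=36); bubbles=2
Tick 9: [PARSE:-, VALIDATE:-, TRANSFORM:P5(v=0,ok=F), EMIT:-] out:P4(v=0); bubbles=3
Tick 10: [PARSE:-, VALIDATE:-, TRANSFORM:-, EMIT:P5(v=0,ok=F)] out:-; bubbles=3
Tick 11: [PARSE:-, VALIDATE:-, TRANSFORM:-, EMIT:-] out:P5(v=0); bubbles=4
Total bubble-slots: 24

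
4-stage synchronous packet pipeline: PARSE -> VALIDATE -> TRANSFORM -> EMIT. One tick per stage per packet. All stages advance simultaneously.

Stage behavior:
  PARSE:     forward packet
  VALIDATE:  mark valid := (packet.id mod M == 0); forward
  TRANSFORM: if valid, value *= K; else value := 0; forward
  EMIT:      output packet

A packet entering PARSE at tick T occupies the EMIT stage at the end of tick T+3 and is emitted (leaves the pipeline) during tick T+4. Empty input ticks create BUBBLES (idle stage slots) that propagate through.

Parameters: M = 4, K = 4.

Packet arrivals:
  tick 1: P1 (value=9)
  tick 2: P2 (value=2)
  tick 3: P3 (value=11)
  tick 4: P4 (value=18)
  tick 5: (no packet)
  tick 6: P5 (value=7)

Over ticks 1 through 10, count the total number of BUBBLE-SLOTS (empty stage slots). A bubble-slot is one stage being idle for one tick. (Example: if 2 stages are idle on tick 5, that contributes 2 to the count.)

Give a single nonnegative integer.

Answer: 20

Derivation:
Tick 1: [PARSE:P1(v=9,ok=F), VALIDATE:-, TRANSFORM:-, EMIT:-] out:-; bubbles=3
Tick 2: [PARSE:P2(v=2,ok=F), VALIDATE:P1(v=9,ok=F), TRANSFORM:-, EMIT:-] out:-; bubbles=2
Tick 3: [PARSE:P3(v=11,ok=F), VALIDATE:P2(v=2,ok=F), TRANSFORM:P1(v=0,ok=F), EMIT:-] out:-; bubbles=1
Tick 4: [PARSE:P4(v=18,ok=F), VALIDATE:P3(v=11,ok=F), TRANSFORM:P2(v=0,ok=F), EMIT:P1(v=0,ok=F)] out:-; bubbles=0
Tick 5: [PARSE:-, VALIDATE:P4(v=18,ok=T), TRANSFORM:P3(v=0,ok=F), EMIT:P2(v=0,ok=F)] out:P1(v=0); bubbles=1
Tick 6: [PARSE:P5(v=7,ok=F), VALIDATE:-, TRANSFORM:P4(v=72,ok=T), EMIT:P3(v=0,ok=F)] out:P2(v=0); bubbles=1
Tick 7: [PARSE:-, VALIDATE:P5(v=7,ok=F), TRANSFORM:-, EMIT:P4(v=72,ok=T)] out:P3(v=0); bubbles=2
Tick 8: [PARSE:-, VALIDATE:-, TRANSFORM:P5(v=0,ok=F), EMIT:-] out:P4(v=72); bubbles=3
Tick 9: [PARSE:-, VALIDATE:-, TRANSFORM:-, EMIT:P5(v=0,ok=F)] out:-; bubbles=3
Tick 10: [PARSE:-, VALIDATE:-, TRANSFORM:-, EMIT:-] out:P5(v=0); bubbles=4
Total bubble-slots: 20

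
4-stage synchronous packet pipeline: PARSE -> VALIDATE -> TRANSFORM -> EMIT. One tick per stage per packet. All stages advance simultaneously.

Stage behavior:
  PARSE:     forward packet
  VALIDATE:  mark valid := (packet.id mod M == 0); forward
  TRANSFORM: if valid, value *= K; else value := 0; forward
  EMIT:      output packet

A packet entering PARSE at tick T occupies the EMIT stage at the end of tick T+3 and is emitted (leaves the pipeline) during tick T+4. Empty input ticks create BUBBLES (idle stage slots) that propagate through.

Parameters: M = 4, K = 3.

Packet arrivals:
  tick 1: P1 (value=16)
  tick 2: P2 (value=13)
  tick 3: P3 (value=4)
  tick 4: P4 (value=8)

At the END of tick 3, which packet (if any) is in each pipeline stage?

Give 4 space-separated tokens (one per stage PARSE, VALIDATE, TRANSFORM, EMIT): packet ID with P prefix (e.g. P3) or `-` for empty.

Tick 1: [PARSE:P1(v=16,ok=F), VALIDATE:-, TRANSFORM:-, EMIT:-] out:-; in:P1
Tick 2: [PARSE:P2(v=13,ok=F), VALIDATE:P1(v=16,ok=F), TRANSFORM:-, EMIT:-] out:-; in:P2
Tick 3: [PARSE:P3(v=4,ok=F), VALIDATE:P2(v=13,ok=F), TRANSFORM:P1(v=0,ok=F), EMIT:-] out:-; in:P3
At end of tick 3: ['P3', 'P2', 'P1', '-']

Answer: P3 P2 P1 -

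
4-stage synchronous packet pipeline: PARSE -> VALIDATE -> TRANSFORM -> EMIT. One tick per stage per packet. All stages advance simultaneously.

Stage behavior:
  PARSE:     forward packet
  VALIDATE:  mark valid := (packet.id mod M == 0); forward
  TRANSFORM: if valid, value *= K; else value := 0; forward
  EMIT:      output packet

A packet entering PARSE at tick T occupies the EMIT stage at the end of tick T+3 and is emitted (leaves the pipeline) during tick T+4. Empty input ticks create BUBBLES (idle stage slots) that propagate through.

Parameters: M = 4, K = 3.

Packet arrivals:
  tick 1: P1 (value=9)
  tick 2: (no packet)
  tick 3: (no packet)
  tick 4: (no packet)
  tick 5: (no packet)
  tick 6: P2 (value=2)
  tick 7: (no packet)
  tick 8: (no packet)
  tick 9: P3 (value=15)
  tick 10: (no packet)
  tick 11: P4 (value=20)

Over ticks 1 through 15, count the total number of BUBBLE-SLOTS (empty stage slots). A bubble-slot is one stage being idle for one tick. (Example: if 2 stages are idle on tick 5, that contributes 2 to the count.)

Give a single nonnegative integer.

Answer: 44

Derivation:
Tick 1: [PARSE:P1(v=9,ok=F), VALIDATE:-, TRANSFORM:-, EMIT:-] out:-; bubbles=3
Tick 2: [PARSE:-, VALIDATE:P1(v=9,ok=F), TRANSFORM:-, EMIT:-] out:-; bubbles=3
Tick 3: [PARSE:-, VALIDATE:-, TRANSFORM:P1(v=0,ok=F), EMIT:-] out:-; bubbles=3
Tick 4: [PARSE:-, VALIDATE:-, TRANSFORM:-, EMIT:P1(v=0,ok=F)] out:-; bubbles=3
Tick 5: [PARSE:-, VALIDATE:-, TRANSFORM:-, EMIT:-] out:P1(v=0); bubbles=4
Tick 6: [PARSE:P2(v=2,ok=F), VALIDATE:-, TRANSFORM:-, EMIT:-] out:-; bubbles=3
Tick 7: [PARSE:-, VALIDATE:P2(v=2,ok=F), TRANSFORM:-, EMIT:-] out:-; bubbles=3
Tick 8: [PARSE:-, VALIDATE:-, TRANSFORM:P2(v=0,ok=F), EMIT:-] out:-; bubbles=3
Tick 9: [PARSE:P3(v=15,ok=F), VALIDATE:-, TRANSFORM:-, EMIT:P2(v=0,ok=F)] out:-; bubbles=2
Tick 10: [PARSE:-, VALIDATE:P3(v=15,ok=F), TRANSFORM:-, EMIT:-] out:P2(v=0); bubbles=3
Tick 11: [PARSE:P4(v=20,ok=F), VALIDATE:-, TRANSFORM:P3(v=0,ok=F), EMIT:-] out:-; bubbles=2
Tick 12: [PARSE:-, VALIDATE:P4(v=20,ok=T), TRANSFORM:-, EMIT:P3(v=0,ok=F)] out:-; bubbles=2
Tick 13: [PARSE:-, VALIDATE:-, TRANSFORM:P4(v=60,ok=T), EMIT:-] out:P3(v=0); bubbles=3
Tick 14: [PARSE:-, VALIDATE:-, TRANSFORM:-, EMIT:P4(v=60,ok=T)] out:-; bubbles=3
Tick 15: [PARSE:-, VALIDATE:-, TRANSFORM:-, EMIT:-] out:P4(v=60); bubbles=4
Total bubble-slots: 44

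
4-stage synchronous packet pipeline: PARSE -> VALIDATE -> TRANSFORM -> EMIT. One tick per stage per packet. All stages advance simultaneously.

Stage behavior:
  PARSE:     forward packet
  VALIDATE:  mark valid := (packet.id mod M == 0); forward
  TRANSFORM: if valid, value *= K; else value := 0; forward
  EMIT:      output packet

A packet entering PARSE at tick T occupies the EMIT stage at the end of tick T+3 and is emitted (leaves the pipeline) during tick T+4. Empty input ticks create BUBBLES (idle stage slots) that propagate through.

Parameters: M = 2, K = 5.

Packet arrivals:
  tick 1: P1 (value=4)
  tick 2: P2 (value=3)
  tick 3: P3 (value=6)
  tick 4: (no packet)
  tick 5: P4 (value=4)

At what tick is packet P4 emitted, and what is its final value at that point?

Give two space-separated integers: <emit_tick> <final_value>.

Tick 1: [PARSE:P1(v=4,ok=F), VALIDATE:-, TRANSFORM:-, EMIT:-] out:-; in:P1
Tick 2: [PARSE:P2(v=3,ok=F), VALIDATE:P1(v=4,ok=F), TRANSFORM:-, EMIT:-] out:-; in:P2
Tick 3: [PARSE:P3(v=6,ok=F), VALIDATE:P2(v=3,ok=T), TRANSFORM:P1(v=0,ok=F), EMIT:-] out:-; in:P3
Tick 4: [PARSE:-, VALIDATE:P3(v=6,ok=F), TRANSFORM:P2(v=15,ok=T), EMIT:P1(v=0,ok=F)] out:-; in:-
Tick 5: [PARSE:P4(v=4,ok=F), VALIDATE:-, TRANSFORM:P3(v=0,ok=F), EMIT:P2(v=15,ok=T)] out:P1(v=0); in:P4
Tick 6: [PARSE:-, VALIDATE:P4(v=4,ok=T), TRANSFORM:-, EMIT:P3(v=0,ok=F)] out:P2(v=15); in:-
Tick 7: [PARSE:-, VALIDATE:-, TRANSFORM:P4(v=20,ok=T), EMIT:-] out:P3(v=0); in:-
Tick 8: [PARSE:-, VALIDATE:-, TRANSFORM:-, EMIT:P4(v=20,ok=T)] out:-; in:-
Tick 9: [PARSE:-, VALIDATE:-, TRANSFORM:-, EMIT:-] out:P4(v=20); in:-
P4: arrives tick 5, valid=True (id=4, id%2=0), emit tick 9, final value 20

Answer: 9 20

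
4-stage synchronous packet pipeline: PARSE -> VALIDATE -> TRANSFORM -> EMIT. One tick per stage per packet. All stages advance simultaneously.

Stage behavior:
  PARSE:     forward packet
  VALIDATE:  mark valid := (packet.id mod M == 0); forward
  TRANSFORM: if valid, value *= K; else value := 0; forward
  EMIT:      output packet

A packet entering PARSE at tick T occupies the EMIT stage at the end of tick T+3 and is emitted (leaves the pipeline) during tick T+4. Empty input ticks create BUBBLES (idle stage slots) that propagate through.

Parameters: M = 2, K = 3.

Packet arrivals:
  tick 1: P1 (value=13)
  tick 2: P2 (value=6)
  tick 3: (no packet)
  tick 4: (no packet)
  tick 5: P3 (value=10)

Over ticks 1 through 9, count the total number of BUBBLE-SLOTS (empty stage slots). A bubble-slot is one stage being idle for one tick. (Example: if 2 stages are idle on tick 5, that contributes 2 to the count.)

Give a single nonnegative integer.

Tick 1: [PARSE:P1(v=13,ok=F), VALIDATE:-, TRANSFORM:-, EMIT:-] out:-; bubbles=3
Tick 2: [PARSE:P2(v=6,ok=F), VALIDATE:P1(v=13,ok=F), TRANSFORM:-, EMIT:-] out:-; bubbles=2
Tick 3: [PARSE:-, VALIDATE:P2(v=6,ok=T), TRANSFORM:P1(v=0,ok=F), EMIT:-] out:-; bubbles=2
Tick 4: [PARSE:-, VALIDATE:-, TRANSFORM:P2(v=18,ok=T), EMIT:P1(v=0,ok=F)] out:-; bubbles=2
Tick 5: [PARSE:P3(v=10,ok=F), VALIDATE:-, TRANSFORM:-, EMIT:P2(v=18,ok=T)] out:P1(v=0); bubbles=2
Tick 6: [PARSE:-, VALIDATE:P3(v=10,ok=F), TRANSFORM:-, EMIT:-] out:P2(v=18); bubbles=3
Tick 7: [PARSE:-, VALIDATE:-, TRANSFORM:P3(v=0,ok=F), EMIT:-] out:-; bubbles=3
Tick 8: [PARSE:-, VALIDATE:-, TRANSFORM:-, EMIT:P3(v=0,ok=F)] out:-; bubbles=3
Tick 9: [PARSE:-, VALIDATE:-, TRANSFORM:-, EMIT:-] out:P3(v=0); bubbles=4
Total bubble-slots: 24

Answer: 24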